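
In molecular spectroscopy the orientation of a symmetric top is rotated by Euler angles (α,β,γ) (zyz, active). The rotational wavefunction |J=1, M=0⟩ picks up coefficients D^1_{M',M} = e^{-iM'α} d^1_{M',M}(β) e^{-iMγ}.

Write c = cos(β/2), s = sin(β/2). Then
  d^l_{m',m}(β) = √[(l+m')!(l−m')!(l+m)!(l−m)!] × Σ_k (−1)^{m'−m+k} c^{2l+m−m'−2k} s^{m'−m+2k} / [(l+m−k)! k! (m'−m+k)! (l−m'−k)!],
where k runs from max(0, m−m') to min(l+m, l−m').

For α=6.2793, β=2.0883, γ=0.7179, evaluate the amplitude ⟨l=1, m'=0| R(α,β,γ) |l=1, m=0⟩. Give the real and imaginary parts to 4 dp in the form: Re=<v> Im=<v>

Re=-0.4947 Im=0.0000

First d^1_{0,0}(β=2.0883), then the phase factors e^{-i(0)α} and e^{-i(0)γ}:
With c≡cos(β/2)=0.502637 and s≡sin(β/2)=0.864498, N=[1·1·1·1]^{1/2}=1.000000
Admissible k: 0..1 (factorial args all ≥0)
  k=0: (−1)^0·1.0000/(1)·0.5026^2·0.8645^0 = +0.252644
  k=1: (−1)^1·1.0000/(1)·0.5026^0·0.8645^2 = -0.747356
d^1_{0,0}(2.0883) = +0.252644 -0.747356 = -0.494712
Attach z-rotation phases: D = e^{-i(0)(6.2793)}·(-0.494712)·e^{-i(0)(0.7179)} = -0.494712+0.000000i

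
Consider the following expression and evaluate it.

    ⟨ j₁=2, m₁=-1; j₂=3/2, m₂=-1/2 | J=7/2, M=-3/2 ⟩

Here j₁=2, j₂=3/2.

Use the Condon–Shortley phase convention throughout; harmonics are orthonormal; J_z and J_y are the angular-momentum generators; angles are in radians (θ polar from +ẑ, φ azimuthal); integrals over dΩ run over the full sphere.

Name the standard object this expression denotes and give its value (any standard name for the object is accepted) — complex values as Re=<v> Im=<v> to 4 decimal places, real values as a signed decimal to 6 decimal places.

Clebsch–Gordan coefficient, +√(4/7) ≈ +0.755929

This is a Clebsch–Gordan (vector-coupling) coefficient.
√[8·0!4!3!/8! · 1!3!1!2!2!5!] = √(576/7)
  +(−1)^0/∏(0,0,3,1,1,2)! = 1/12  (running 1/12)
⟨..|..⟩ = √(576/7)·(1/12) = +0.755929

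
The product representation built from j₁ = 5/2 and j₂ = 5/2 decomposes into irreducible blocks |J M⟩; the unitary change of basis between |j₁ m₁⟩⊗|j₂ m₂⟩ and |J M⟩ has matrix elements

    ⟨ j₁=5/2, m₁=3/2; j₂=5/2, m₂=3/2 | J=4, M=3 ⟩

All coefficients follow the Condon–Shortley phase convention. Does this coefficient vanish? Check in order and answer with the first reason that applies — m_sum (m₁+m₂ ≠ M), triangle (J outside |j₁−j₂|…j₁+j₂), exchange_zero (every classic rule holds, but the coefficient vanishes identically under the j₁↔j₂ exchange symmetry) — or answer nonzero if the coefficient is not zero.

exchange_zero

m-sum: m₁+m₂ = 3/2+3/2 = 3, M = 3  ✓
triangle: |j₁−j₂| = 0 ≤ J = 4 ≤ j₁+j₂ = 5  ✓
exchange: j₁=j₂ and m₁=m₂, and (−1)^(j₁+j₂−J) = (−1)^1 = −1 forces ⟨j₁m₁;j₂m₂|JM⟩ = −⟨j₂m₂;j₁m₁|JM⟩ = −⟨j₁m₁;j₂m₂|JM⟩ ⇒ the coefficient vanishes identically
Racah sum check: Σ_k collapses to 0 ⇒ CG = 0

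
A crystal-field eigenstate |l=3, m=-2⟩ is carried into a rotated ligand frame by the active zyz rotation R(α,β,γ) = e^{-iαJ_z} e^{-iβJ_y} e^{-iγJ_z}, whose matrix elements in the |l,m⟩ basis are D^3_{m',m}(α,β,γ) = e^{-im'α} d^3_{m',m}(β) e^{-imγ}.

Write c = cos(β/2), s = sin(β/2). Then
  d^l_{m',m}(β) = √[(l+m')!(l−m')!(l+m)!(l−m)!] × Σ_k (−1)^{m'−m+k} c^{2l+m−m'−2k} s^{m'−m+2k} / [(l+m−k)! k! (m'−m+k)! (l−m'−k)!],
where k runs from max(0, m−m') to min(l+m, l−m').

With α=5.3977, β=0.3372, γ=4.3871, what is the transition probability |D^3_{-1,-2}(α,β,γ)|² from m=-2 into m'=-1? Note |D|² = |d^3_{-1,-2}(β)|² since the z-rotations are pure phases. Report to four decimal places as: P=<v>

Split into d^3_{-1,-2}(β=0.3372) × two z-phases.
c=cos(0.337200/2)=0.985821, s=sin(0.337200/2)=0.167802; N=√[2·24·1·120]=75.894664
Admissible k: 0..1 (factorial args all ≥0)
  k=0: (−1)^1·75.8947/(24)·0.9858^5·0.1678^1 = -0.494069
  k=1: (−1)^2·75.8947/(12)·0.9858^3·0.1678^3 = +0.028630
d^3_{-1,-2}(0.3372) = -0.494069 +0.028630 = -0.465439
|D^3_{-1,-2}|² = |d^3_{-1,-2}(β)|² = (-0.465439)² = 0.216634 (the z-rotation phases have unit modulus)

P=0.2166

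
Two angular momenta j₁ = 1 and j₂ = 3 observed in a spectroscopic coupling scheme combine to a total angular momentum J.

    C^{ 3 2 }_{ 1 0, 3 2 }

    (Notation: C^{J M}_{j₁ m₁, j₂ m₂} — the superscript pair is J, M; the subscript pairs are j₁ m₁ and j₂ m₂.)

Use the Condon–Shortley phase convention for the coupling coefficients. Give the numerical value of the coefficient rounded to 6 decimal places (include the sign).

-0.577350  (= −√(1/3))

triangle: 1!*1!*5!/8! = 120/40320
(j±m)!: 1!*1!*5!*1!*5!*1! = 14400
prefactor² = (2J+1)*Δ*N² = 300
  k=0: +1/(0!*1!*1!*5!*0!*0!) = 1/120
  k=1: −1/(1!*0!*0!*4!*1!*1!) = -1/24
Σ = -1/30  ⇒  CG² = 300*(-1/30)² = 1/3
CG = −√(1/3) = -0.577350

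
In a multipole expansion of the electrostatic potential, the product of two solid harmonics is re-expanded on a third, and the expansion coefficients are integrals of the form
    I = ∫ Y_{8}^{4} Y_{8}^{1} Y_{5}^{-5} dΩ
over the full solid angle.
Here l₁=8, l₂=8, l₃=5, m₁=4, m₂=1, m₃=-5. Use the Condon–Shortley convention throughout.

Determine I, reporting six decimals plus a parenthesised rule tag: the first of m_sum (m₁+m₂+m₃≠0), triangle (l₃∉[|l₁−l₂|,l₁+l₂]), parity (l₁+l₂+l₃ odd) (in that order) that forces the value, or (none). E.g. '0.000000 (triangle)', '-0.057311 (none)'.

L=21 odd ⇒ parity kills the (l;000) factor ⇒ I = 0

0.000000 (parity)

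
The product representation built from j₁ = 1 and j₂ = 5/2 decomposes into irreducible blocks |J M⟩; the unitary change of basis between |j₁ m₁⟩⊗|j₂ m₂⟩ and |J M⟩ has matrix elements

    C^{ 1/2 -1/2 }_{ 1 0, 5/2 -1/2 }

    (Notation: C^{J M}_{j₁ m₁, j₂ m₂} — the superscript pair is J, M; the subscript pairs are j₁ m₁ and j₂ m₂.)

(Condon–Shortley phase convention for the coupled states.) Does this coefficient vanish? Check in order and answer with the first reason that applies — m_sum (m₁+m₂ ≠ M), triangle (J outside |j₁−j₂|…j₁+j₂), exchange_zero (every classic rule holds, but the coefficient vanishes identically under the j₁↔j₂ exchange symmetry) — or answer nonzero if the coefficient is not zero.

m-sum: m₁+m₂ = 0+(-1/2) = -1/2, M = -1/2  ✓
triangle: need |j₁−j₂| ≤ J ≤ j₁+j₂, i.e. J ∈ [3/2, 7/2]; J = 1/2 is outside ✗ ⇒ coefficient is 0

triangle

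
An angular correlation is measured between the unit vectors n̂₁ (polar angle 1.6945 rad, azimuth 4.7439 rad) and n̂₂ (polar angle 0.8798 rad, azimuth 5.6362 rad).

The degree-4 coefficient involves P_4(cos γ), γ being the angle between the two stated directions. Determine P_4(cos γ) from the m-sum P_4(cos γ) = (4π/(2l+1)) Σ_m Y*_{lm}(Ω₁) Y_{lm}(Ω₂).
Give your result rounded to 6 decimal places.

Addition theorem: P_4(cos γ) = (4π/9) Σ_m Y*_{lm}(Ω₁) Y_{lm}(Ω₂), m = −4…4:
  [-4]  conj(Y_{4,-4})(Ω₁) = +0.425756+0.053950i ; Y_{4,-4}(Ω₂) = -0.132745+0.082055i ; Δ = -0.060944+0.027774i
  [-3]  conj(Y_{4,-3})(Ω₁) = +0.014246-0.150254i ; Y_{4,-3}(Ω₂) = -0.132060+0.340319i ; Δ = +0.049253+0.024691i
  [-2]  conj(Y_{4,-2})(Ω₁) = +0.293738+0.018536i ; Y_{4,-2}(Ω₂) = +0.100067+0.352201i ; Δ = +0.022865+0.105309i
  [-1]  conj(Y_{4,-1})(Ω₁) = +0.005281-0.167526i ; Y_{4,-1}(Ω₂) = -0.029086-0.021973i ; Δ = -0.003835+0.004757i
  [+0]  conj(Y_{4,0})(Ω₁) = +0.269898-0.000000i ; Y_{4,0}(Ω₂) = -0.360833+0.000000i ; Δ = -0.097388+0.000000i
  [+1]  conj(Y_{4,1})(Ω₁) = -0.005281-0.167526i ; Y_{4,1}(Ω₂) = +0.029086-0.021973i ; Δ = -0.003835-0.004757i
  [+2]  conj(Y_{4,2})(Ω₁) = +0.293738-0.018536i ; Y_{4,2}(Ω₂) = +0.100067-0.352201i ; Δ = +0.022865-0.105309i
  [+3]  conj(Y_{4,3})(Ω₁) = -0.014246-0.150254i ; Y_{4,3}(Ω₂) = +0.132060+0.340319i ; Δ = +0.049253-0.024691i
  [+4]  conj(Y_{4,4})(Ω₁) = +0.425756-0.053950i ; Y_{4,4}(Ω₂) = -0.132745-0.082055i ; Δ = -0.060944-0.027774i
Σ over m = -0.082709-0.000000i; ×(4π/9) → -0.115484-0.000000i. Real part: -0.115484

-0.115484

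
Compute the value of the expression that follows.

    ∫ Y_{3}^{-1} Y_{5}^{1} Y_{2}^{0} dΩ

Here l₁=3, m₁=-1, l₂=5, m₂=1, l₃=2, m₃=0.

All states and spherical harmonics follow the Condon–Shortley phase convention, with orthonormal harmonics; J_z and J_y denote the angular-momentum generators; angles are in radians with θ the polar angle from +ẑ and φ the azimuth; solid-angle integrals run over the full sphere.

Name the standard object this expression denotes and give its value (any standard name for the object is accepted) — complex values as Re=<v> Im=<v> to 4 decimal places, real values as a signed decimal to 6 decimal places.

This is a Gaunt coefficient — the integral of a triple product of spherical harmonics over the sphere.
Checks pass: Σm=0; 10 even; l₃=2∈[2,8].
(2·3+1)(2·5+1)(2·2+1) = 385
Δ: 6! 0! 4! / 11! → 1/2310
sum: t=3:−1/144 = -1/144
3j²(3 5 2; 0 0 0) = Δ·Π!·Σ² = 10/231  (sign -1)
sum: t=4:+1/192 = 1/192
3j²(3 5 2; -1 1 0) = Δ·Π!·Σ² = 3/77  (sign +1)
combine: 4πI² = 385·10/231·3/77 = 50/77
take √, sign -1: I = -0.22731846

Gaunt coefficient, -0.227318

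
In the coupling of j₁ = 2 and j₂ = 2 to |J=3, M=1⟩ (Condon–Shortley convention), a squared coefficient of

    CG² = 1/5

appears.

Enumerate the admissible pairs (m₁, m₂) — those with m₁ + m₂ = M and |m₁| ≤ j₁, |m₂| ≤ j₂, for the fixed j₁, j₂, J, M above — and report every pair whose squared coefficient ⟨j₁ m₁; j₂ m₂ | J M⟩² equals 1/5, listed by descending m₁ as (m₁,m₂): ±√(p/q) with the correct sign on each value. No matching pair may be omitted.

(1,0): +√(1/5); (0,1): −√(1/5)

Admissible pairs with m₁+m₂ = M = 1: (-1,2), (0,1), (1,0), (2,-1)
  (m₁,m₂)=(2,-1): CG² = 3/10, CG = +√(3/10)
  (m₁,m₂)=(1,0): CG² = 1/5, CG = +√(1/5)   ← matches the target
  (m₁,m₂)=(0,1): CG² = 1/5, CG = −√(1/5)   ← matches the target
  (m₁,m₂)=(-1,2): CG² = 3/10, CG = −√(3/10)
Pairs with CG² = 1/5: (1,0): +√(1/5); (0,1): −√(1/5)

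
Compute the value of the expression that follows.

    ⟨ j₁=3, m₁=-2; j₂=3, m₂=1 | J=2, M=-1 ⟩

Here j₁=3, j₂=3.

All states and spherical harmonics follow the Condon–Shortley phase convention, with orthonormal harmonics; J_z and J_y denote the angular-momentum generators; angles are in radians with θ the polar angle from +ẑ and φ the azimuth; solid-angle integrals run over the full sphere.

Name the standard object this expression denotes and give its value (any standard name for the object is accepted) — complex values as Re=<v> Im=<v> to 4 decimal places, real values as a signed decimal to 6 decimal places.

This is a Clebsch–Gordan (vector-coupling) coefficient.
triangle: 4!×2!×2!/9! = 96/362880
(j±m)!: 1!×5!×4!×2!×1!×3! = 34560
prefactor² = (2J+1)×Δ×N² = 320/7
  k=3: −1/(3!×1!×2!×1!×0!×1!) = -1/12
  k=4: +1/(4!×0!×1!×0!×1!×2!) = 1/48
Σ = -1/16  ⇒  CG² = 320/7×(-1/16)² = 5/28
CG = −√(5/28) = -0.422577

Clebsch–Gordan coefficient, −√(5/28) ≈ -0.422577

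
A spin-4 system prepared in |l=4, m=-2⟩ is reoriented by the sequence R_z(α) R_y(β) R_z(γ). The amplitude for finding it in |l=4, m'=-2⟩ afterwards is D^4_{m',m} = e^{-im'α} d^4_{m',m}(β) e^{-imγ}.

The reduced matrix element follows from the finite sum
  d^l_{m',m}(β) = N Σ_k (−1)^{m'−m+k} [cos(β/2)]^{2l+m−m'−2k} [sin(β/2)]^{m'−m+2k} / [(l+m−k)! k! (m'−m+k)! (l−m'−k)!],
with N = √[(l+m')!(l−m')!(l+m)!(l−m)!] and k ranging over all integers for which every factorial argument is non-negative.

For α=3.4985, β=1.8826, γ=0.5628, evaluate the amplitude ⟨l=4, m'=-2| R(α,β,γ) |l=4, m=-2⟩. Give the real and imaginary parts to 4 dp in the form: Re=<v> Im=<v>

D^4_{-2,-2}(3.4985,1.8826,0.5628) = e^{-i·-2·3.4985}·d^4_{-2,-2}(1.8826)·e^{-i·-2·0.5628}. Compute d first:
c=cos(1.882600/2)=0.588738, s=sin(1.882600/2)=0.808324; N=√[2·720·2·720]=1440.000000
The bounds max(0,m−m')=0 and min(l+m,l−m')=2 give 3 terms
  k=0: (−1)^0·1440.0000/(1440)·0.5887^8·0.8083^0 = +0.014434
  k=1: (−1)^1·1440.0000/(120)·0.5887^6·0.8083^2 = -0.326500
  k=2: (−1)^2·1440.0000/(96)·0.5887^4·0.8083^4 = +0.769344
d^4_{-2,-2}(1.8826) = +0.014434 -0.326500 +0.769344 = +0.457278
Attach z-rotation phases: D = e^{-i(-2)(3.4985)}·(+0.457278)·e^{-i(-2)(0.5628)} = -0.121361+0.440879i

Re=-0.1214 Im=0.4409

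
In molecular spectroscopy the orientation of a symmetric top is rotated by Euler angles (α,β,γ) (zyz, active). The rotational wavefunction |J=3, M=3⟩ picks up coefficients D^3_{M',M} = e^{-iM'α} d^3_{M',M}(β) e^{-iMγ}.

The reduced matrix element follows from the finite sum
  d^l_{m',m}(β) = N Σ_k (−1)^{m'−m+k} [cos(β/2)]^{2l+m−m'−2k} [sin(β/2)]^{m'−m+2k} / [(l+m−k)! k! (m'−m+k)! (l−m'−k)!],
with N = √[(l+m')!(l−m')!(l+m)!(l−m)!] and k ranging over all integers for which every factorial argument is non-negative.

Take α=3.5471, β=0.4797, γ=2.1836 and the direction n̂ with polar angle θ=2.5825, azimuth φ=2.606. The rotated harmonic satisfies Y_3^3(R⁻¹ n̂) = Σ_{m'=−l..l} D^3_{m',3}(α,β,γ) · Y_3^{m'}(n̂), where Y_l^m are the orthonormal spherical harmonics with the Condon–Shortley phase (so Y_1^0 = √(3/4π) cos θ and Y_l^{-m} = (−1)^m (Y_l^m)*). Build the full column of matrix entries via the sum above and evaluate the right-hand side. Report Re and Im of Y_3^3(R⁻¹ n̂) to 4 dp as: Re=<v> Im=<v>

Re=0.0828 Im=0.1917

Need the full column D^3_{m',3} for m'=−3..3 at α=3.5471, β=0.4797, γ=2.1836.
cos(β/2)=0.971374, sin(β/2)=0.237557
d^3_{-3,3}: single k=6 term ⇒ +0.000180;  D = -0.000105-0.000146i
d^3_{-2,3}: single k=5 term ⇒ +0.001800;  D = +0.001541+0.000931i
d^3_{-1,3}: single k=4 term ⇒ +0.011638;  D = -0.011528-0.001600i
d^3_{0,3}: single k=3 term ⇒ +0.054951;  D = +0.052995-0.014531i
d^3_{1,3}: single k=2 term ⇒ +0.194593;  D = -0.152148+0.121315i
d^3_{2,3}: single k=1 term ⇒ +0.503240;  D = +0.237799-0.443511i
d^3_{3,3}: single k=0 term ⇒ +0.840075;  D = -0.072709+0.836922i
Y_3^{m'}(θ=2.5825,φ=2.606) and Σ D·Y over m':
  (-0.0001-0.0001i)·(+0.0022-0.0622i)  (+0.0015+0.0009i)·(-0.1168-0.2140i)  (-0.0115-0.0016i)·(-0.3823-0.2269i)  (+0.0530-0.0145i)·(-0.1877+0.0000i)  (-0.1521+0.1213i)·(+0.3823-0.2269i)  (+0.2378-0.4435i)·(-0.1168+0.2140i)  (-0.0727+0.8369i)·(-0.0022-0.0622i)
Y_3^3(R⁻¹ n̂) = +0.082825+0.191737i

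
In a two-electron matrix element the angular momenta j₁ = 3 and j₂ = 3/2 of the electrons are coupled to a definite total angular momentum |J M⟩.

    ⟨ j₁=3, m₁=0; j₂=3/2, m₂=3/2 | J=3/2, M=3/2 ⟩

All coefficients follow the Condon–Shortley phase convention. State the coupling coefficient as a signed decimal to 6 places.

triangle: 3!*3!*0!/7! = 36/5040
(j±m)!: 3!*3!*3!*0!*3!*0! = 1296
prefactor² = (2J+1)*Δ*N² = 1296/35
  k=3: −1/(3!*0!*0!*0!*3!*0!) = -1/36
Σ = -1/36  ⇒  CG² = 1296/35*(-1/36)² = 1/35
CG = −√(1/35) = -0.169031

−√(1/35) ≈ -0.169031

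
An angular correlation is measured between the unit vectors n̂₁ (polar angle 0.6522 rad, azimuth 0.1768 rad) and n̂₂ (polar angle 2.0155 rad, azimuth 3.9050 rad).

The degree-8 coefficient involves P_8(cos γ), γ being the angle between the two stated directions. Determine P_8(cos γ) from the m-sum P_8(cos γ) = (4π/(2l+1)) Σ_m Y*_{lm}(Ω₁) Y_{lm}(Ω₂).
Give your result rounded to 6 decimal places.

Expand P_8 via completeness: Σ_{m} conj(Y_{8,m}) at Ω₁ times Y_{8,m} at Ω₂ —
  [-8]  conj(Y_{8,-8})(Ω₁) = +0.001478+0.009375i ; Y_{8,-8}(Ω₂) = +0.223825+0.039788i ; Δ = -0.000042+0.002157i
  [-7]  conj(Y_{8,-7})(Ω₁) = +0.016259+0.046978i ; Y_{8,-7}(Ω₂) = +0.255808+0.349772i ; Δ = -0.012272+0.017704i
  [-6]  conj(Y_{8,-6})(Ω₁) = +0.077842+0.139163i ; Y_{8,-6}(Ω₂) = -0.047600+0.358658i ; Δ = -0.053617+0.021294i
  [-5]  conj(Y_{8,-5})(Ω₁) = +0.218500+0.266475i ; Y_{8,-5}(Ω₂) = +0.036670-0.029378i ; Δ = +0.015841+0.003352i
  [-4]  conj(Y_{8,-4})(Ω₁) = +0.366752+0.313453i ; Y_{8,-4}(Ω₂) = +0.354831+0.031293i ; Δ = +0.120326+0.122700i
  [-3]  conj(Y_{8,-3})(Ω₁) = +0.286087+0.167777i ; Y_{8,-3}(Ω₂) = +0.086700+0.098967i ; Δ = +0.008199+0.042859i
  [-2]  conj(Y_{8,-2})(Ω₁) = -0.130644-0.048222i ; Y_{8,-2}(Ω₂) = +0.012897-0.293041i ; Δ = -0.015816+0.037662i
  [-1]  conj(Y_{8,-1})(Ω₁) = -0.402842-0.071974i ; Y_{8,-1}(Ω₂) = +0.140585-0.134534i ; Δ = -0.066317+0.044078i
  [+0]  conj(Y_{8,0})(Ω₁) = +0.011010-0.000000i ; Y_{8,0}(Ω₂) = -0.267366+0.000000i ; Δ = -0.002944+0.000000i
  [+1]  conj(Y_{8,1})(Ω₁) = +0.402842-0.071974i ; Y_{8,1}(Ω₂) = -0.140585-0.134534i ; Δ = -0.066317-0.044078i
  [+2]  conj(Y_{8,2})(Ω₁) = -0.130644+0.048222i ; Y_{8,2}(Ω₂) = +0.012897+0.293041i ; Δ = -0.015816-0.037662i
  [+3]  conj(Y_{8,3})(Ω₁) = -0.286087+0.167777i ; Y_{8,3}(Ω₂) = -0.086700+0.098967i ; Δ = +0.008199-0.042859i
  [+4]  conj(Y_{8,4})(Ω₁) = +0.366752-0.313453i ; Y_{8,4}(Ω₂) = +0.354831-0.031293i ; Δ = +0.120326-0.122700i
  [+5]  conj(Y_{8,5})(Ω₁) = -0.218500+0.266475i ; Y_{8,5}(Ω₂) = -0.036670-0.029378i ; Δ = +0.015841-0.003352i
  [+6]  conj(Y_{8,6})(Ω₁) = +0.077842-0.139163i ; Y_{8,6}(Ω₂) = -0.047600-0.358658i ; Δ = -0.053617-0.021294i
  [+7]  conj(Y_{8,7})(Ω₁) = -0.016259+0.046978i ; Y_{8,7}(Ω₂) = -0.255808+0.349772i ; Δ = -0.012272-0.017704i
  [+8]  conj(Y_{8,8})(Ω₁) = +0.001478-0.009375i ; Y_{8,8}(Ω₂) = +0.223825-0.039788i ; Δ = -0.000042-0.002157i
Total Σ_m = -0.010339+0.000000i. Multiply by 0.739198: -0.007643+0.000000i. P_8(cos γ) = -0.007643

-0.007643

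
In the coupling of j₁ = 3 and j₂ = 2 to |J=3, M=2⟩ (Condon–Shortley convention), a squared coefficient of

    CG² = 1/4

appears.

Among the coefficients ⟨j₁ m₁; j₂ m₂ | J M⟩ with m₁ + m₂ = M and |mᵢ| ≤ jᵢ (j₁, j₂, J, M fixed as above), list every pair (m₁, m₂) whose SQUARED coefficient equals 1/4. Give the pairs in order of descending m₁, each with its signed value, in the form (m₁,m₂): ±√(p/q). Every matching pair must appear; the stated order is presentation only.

Admissible pairs with m₁+m₂ = M = 2: (0,2), (1,1), (2,0), (3,-1)
  (m₁,m₂)=(3,-1): CG² = 5/12, CG = +√(5/12)
  (m₁,m₂)=(2,0): CG² = 0/1, CG = 0
  (m₁,m₂)=(1,1): CG² = 1/4, CG = −√(1/4)   ← matches the target
  (m₁,m₂)=(0,2): CG² = 1/3, CG = +√(1/3)
Pairs with CG² = 1/4: (1,1): −√(1/4)

(1,1): −√(1/4)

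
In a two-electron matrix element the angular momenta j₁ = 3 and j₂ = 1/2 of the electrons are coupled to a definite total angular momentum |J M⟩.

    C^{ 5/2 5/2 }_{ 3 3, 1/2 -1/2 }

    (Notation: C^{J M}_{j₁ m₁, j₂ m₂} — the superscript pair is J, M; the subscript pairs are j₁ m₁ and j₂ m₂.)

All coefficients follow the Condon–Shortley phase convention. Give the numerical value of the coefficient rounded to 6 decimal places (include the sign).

√[6·1!5!0!/7! · 6!0!0!1!5!0!] = √(86400/7)
  +(−1)^0/∏(0,1,0,0,5,0)! = 1/120  (running 1/120)
⟨..|..⟩ = √(86400/7)·(1/120) = +0.925820

+√(6/7) ≈ +0.925820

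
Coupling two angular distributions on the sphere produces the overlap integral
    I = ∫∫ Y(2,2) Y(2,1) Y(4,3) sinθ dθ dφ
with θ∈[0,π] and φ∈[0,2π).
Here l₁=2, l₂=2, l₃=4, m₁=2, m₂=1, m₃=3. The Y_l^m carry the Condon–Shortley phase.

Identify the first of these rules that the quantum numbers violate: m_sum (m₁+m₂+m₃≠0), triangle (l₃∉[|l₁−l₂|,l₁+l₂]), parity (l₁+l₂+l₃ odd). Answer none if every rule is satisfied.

Σmᵢ = 6  ✗
l₃∈[|l₁−l₂|,l₁+l₂]=[0,4], have l₃=4
Σlᵢ = 8 ⇒ even

m_sum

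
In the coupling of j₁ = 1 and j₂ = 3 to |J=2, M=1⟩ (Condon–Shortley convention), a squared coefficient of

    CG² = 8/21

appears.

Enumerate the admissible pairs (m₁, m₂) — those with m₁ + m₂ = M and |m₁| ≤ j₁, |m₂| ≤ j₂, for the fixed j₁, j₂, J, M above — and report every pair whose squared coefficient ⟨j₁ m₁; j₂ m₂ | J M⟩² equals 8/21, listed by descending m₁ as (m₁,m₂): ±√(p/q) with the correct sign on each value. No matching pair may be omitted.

Admissible pairs with m₁+m₂ = M = 1: (-1,2), (0,1), (1,0)
  (m₁,m₂)=(1,0): CG² = 1/7, CG = +√(1/7)
  (m₁,m₂)=(0,1): CG² = 8/21, CG = −√(8/21)   ← matches the target
  (m₁,m₂)=(-1,2): CG² = 10/21, CG = +√(10/21)
Pairs with CG² = 8/21: (0,1): −√(8/21)

(0,1): −√(8/21)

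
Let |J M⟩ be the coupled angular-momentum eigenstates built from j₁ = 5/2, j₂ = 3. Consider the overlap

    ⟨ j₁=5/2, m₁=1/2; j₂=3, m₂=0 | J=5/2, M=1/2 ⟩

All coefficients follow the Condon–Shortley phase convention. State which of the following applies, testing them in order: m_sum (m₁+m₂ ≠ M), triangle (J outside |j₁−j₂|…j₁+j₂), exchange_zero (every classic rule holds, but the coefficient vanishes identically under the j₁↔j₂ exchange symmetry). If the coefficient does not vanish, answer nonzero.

m-sum: m₁+m₂ = 1/2+0 = 1/2, M = 1/2  ✓
triangle: |j₁−j₂| = 1/2 ≤ J = 5/2 ≤ j₁+j₂ = 11/2  ✓
exchange: j₁≠j₂ or m₁≠m₂ — the exchange symmetry imposes no constraint here
value check: CG = −√(8/105) = -0.276026 ≠ 0

nonzero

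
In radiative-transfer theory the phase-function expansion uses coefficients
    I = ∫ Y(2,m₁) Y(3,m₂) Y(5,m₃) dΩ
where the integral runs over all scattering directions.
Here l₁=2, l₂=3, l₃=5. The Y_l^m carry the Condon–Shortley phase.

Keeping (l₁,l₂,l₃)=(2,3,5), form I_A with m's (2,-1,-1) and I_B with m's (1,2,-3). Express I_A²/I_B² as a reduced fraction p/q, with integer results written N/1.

Same 2,3,5: normalisation and zero-m 3j drop out of the ratio.
A: Δ: 0! 4! 6! / 11! → 1/2310; sum: t=0:+1/1152 = 1/1152; 3j²(2 3 5; 2 -1 -1) = Δ·Π!·Σ² = 1/154  (sign +1)
B: Δ: 0! 4! 6! / 11! → 1/2310; sum: t=0:+1/720 = 1/720; 3j²(2 3 5; 1 2 -3) = Δ·Π!·Σ² = 8/165  (sign +1)
I_A²/I_B² = (1/154)/(8/165) = 15/112

15/112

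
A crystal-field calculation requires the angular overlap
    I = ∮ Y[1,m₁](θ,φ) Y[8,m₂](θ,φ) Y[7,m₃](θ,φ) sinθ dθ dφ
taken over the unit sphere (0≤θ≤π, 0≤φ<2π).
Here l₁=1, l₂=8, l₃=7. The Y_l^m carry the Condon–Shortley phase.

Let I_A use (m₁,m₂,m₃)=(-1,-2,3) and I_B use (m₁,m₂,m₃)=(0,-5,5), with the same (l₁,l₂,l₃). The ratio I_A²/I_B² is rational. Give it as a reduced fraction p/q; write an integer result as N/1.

5/13

l's match ⇒ only the (l;m) 3-j factors differ between A and B.
A: triangle coeff Δ(1,8,7) = 1/2040; Σ_t [2,2]: t=2:+1/174182400 = 1/174182400; (3j)²=1/136 [(1 8 7; -1 -2 3)], sign=+1
B: triangle coeff Δ(1,8,7) = 1/2040; Σ_t [1,1]: t=1:−1/958003200 = -1/958003200; (3j)²=13/680 [(1 8 7; 0 -5 5)], sign=-1
I_A²/I_B² = (1/136)/(13/680) = 5/13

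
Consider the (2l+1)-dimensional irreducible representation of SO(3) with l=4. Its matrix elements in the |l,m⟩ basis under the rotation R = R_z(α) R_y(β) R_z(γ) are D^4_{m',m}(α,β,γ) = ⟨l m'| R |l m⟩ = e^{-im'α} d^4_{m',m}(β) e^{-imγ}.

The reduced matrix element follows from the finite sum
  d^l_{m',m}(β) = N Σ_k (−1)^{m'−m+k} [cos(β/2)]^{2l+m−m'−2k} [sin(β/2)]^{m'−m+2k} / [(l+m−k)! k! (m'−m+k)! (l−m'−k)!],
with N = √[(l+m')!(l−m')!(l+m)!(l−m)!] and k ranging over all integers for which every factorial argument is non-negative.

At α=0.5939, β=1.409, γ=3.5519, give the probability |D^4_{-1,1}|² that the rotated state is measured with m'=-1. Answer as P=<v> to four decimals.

D^4_{-1,1}(0.5939,1.4090,3.5519) = e^{-i·-1·0.5939}·d^4_{-1,1}(1.4090)·e^{-i·1·3.5519}. Compute d first:
With c≡cos(β/2)=0.761935 and s≡sin(β/2)=0.647653, N=[6·120·120·6]^{1/2}=720.000000
The bounds max(0,m−m')=2 and min(l+m,l−m')=5 give 4 terms
  k=2: (−1)^0·720.0000/(72)·0.7619^6·0.6477^2 = +0.820718
  k=3: (−1)^1·720.0000/(24)·0.7619^4·0.6477^4 = -1.778949
  k=4: (−1)^2·720.0000/(48)·0.7619^2·0.6477^6 = +0.642661
  k=5: (−1)^3·720.0000/(720)·0.7619^0·0.6477^8 = -0.030956
d^4_{-1,1}(1.4090) = +0.820718 -1.778949 +0.642661 -0.030956 = -0.346526
|D^4_{-1,1}|² = |d^4_{-1,1}(β)|² = (-0.346526)² = 0.120080 (the z-rotation phases have unit modulus)

P=0.1201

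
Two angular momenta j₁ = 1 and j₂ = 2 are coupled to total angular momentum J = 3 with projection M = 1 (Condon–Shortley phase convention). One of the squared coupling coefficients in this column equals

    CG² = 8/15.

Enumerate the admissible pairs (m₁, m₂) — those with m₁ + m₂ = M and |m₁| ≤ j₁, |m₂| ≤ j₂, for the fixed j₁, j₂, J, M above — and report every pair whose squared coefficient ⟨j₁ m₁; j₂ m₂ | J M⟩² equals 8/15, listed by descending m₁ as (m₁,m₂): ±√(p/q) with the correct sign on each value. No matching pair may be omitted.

(0,1): +√(8/15)

Admissible pairs with m₁+m₂ = M = 1: (-1,2), (0,1), (1,0)
  (m₁,m₂)=(1,0): CG² = 2/5, CG = +√(2/5)
  (m₁,m₂)=(0,1): CG² = 8/15, CG = +√(8/15)   ← matches the target
  (m₁,m₂)=(-1,2): CG² = 1/15, CG = +√(1/15)
Pairs with CG² = 8/15: (0,1): +√(8/15)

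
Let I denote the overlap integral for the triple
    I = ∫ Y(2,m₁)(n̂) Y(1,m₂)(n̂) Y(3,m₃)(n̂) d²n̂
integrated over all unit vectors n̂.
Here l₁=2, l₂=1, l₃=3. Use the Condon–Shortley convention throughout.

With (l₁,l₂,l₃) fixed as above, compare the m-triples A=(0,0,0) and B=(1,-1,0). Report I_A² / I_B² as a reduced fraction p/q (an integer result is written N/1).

Same 2,1,3: normalisation and zero-m 3j drop out of the ratio.
A: Δ: 0! 4! 2! / 7! → 1/105; sum: t=0:+1/4 = 1/4; 3j²(2 1 3; 0 0 0) = Δ·Π!·Σ² = 3/35  (sign -1)
B: Δ: 0! 4! 2! / 7! → 1/105; sum: t=0:+1/12 = 1/12; 3j²(2 1 3; 1 -1 0) = Δ·Π!·Σ² = 1/35  (sign -1)
I_A²/I_B² = (3/35)/(1/35) = 3/1

3/1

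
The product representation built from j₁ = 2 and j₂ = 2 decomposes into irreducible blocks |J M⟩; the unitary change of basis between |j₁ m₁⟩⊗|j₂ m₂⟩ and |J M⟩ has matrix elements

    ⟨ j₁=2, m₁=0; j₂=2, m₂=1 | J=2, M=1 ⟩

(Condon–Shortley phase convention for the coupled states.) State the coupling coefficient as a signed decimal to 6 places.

-0.267261  (= −√(1/14))

j₁+j₂−J=2  J+j₁−j₂=2  J−j₁+j₂=2  j₁+j₂+J+1=7
(j₁±m₁, j₂±m₂, J±M) = (2,2,3,1,3,1)
P² = 8/7
sum k=1..2:
  [1] −1/2 = -1/2
  [2] +1/4 = 1/4
S = -1/4
C² = P²·S² = 1/14 ; C = -0.267261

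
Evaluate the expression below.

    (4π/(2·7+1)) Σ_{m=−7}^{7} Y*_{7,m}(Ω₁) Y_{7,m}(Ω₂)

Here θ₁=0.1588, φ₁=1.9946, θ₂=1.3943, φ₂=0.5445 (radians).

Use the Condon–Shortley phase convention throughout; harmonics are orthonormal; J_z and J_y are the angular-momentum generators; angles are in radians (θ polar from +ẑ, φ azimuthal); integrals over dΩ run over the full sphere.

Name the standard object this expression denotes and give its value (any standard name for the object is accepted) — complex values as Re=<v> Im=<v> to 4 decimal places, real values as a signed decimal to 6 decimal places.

This sum is the spherical-harmonic addition theorem: it equals the Legendre polynomial P_l(cos γ) of the angle γ between the two directions.
Expand P_7 via completeness: Σ_{m} conj(Y_{7,m}) at Ω₁ times Y_{7,m} at Ω₂ —
  [-7]  conj(Y_{7,-7})(Ω₁) = 0.00000 + 0.00000j ; Y_{7,-7}(Ω₂) = -0.35128 + 0.27825j ; Δ = -0.00000 - 0.00000j
  [-6]  conj(Y_{7,-6})(Ω₁) = 0.00002 - 0.00002j ; Y_{7,-6}(Ω₂) = -0.29670 + 0.03741j ; Δ = -0.00001 + 0.00001j
  [-5]  conj(Y_{7,-5})(Ω₁) = -0.00036 - 0.00022j ; Y_{7,-5}(Ω₂) = 0.18572 + 0.08274j ; Δ = -0.00005 - 0.00007j
  [-4]  conj(Y_{7,-4})(Ω₁) = -0.00054 + 0.00435j ; Y_{7,-4}(Ω₂) = 0.17949 + 0.25835j ; Δ = -0.00122 + 0.00064j
  [-3]  conj(Y_{7,-3})(Ω₁) = 0.03118 - 0.00962j ; Y_{7,-3}(Ω₂) = -0.00728 - 0.11601j ; Δ = -0.00134 - 0.00355j
  [-2]  conj(Y_{7,-2})(Ω₁) = -0.11169 - 0.12653j ; Y_{7,-2}(Ω₂) = 0.14489 - 0.27710j ; Δ = -0.05125 + 0.01262j
  [-1]  conj(Y_{7,-1})(Ω₁) = -0.22299 + 0.49429j ; Y_{7,-1}(Ω₂) = -0.06971 + 0.04221j ; Δ = -0.00532 - 0.04387j
  [+0]  conj(Y_{7,0})(Ω₁) = 0.73921 + 0.00000j ; Y_{7,0}(Ω₂) = -0.31095 + 0.00000j ; Δ = -0.22985 + 0.00000j
  [+1]  conj(Y_{7,1})(Ω₁) = 0.22299 + 0.49429j ; Y_{7,1}(Ω₂) = 0.06971 + 0.04221j ; Δ = -0.00532 + 0.04387j
  [+2]  conj(Y_{7,2})(Ω₁) = -0.11169 + 0.12653j ; Y_{7,2}(Ω₂) = 0.14489 + 0.27710j ; Δ = -0.05125 - 0.01262j
  [+3]  conj(Y_{7,3})(Ω₁) = -0.03118 - 0.00962j ; Y_{7,3}(Ω₂) = 0.00728 - 0.11601j ; Δ = -0.00134 + 0.00355j
  [+4]  conj(Y_{7,4})(Ω₁) = -0.00054 - 0.00435j ; Y_{7,4}(Ω₂) = 0.17949 - 0.25835j ; Δ = -0.00122 - 0.00064j
  [+5]  conj(Y_{7,5})(Ω₁) = 0.00036 - 0.00022j ; Y_{7,5}(Ω₂) = -0.18572 + 0.08274j ; Δ = -0.00005 + 0.00007j
  [+6]  conj(Y_{7,6})(Ω₁) = 0.00002 + 0.00002j ; Y_{7,6}(Ω₂) = -0.29670 - 0.03741j ; Δ = -0.00001 - 0.00001j
  [+7]  conj(Y_{7,7})(Ω₁) = -0.00000 + 0.00000j ; Y_{7,7}(Ω₂) = 0.35128 + 0.27825j ; Δ = -0.00000 + 0.00000j
Total Σ_m = -0.34823 + 0.00000j. Multiply by 0.837758: -0.29173 + 0.00000j. P_7(cos γ) = -0.291731

Legendre polynomial (addition theorem), -0.291731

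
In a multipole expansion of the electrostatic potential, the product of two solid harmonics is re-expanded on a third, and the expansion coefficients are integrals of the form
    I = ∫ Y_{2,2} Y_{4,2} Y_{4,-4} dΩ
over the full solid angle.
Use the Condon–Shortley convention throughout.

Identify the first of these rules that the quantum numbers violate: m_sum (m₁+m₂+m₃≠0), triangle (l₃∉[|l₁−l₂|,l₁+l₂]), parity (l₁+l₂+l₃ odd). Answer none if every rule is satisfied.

m₁+m₂+m₃ = 2 + 2 − 4 = 0  ✓
triangle: |2−4|=2 ≤ l₃=4 ≤ 2+4=6  ✓
parity: l₁+l₂+l₃ = 10 is even  ✓

none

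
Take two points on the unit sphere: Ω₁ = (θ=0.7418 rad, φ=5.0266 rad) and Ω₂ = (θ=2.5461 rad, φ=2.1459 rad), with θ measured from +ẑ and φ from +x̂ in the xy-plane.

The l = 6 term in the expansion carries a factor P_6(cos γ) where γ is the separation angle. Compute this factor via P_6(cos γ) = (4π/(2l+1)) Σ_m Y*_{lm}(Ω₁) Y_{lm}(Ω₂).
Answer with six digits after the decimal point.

0.561690

Term-by-term m-sum for l=6 (normalisation 4π/13 = 0.966644):
  [-6]  conj(Y_{6,-6})(Ω₁) = (0.014211, -0.043690) ; Y_{6,-6}(Ω₂) = (0.014333, -0.004576) ; Δ = (0.000004, -0.000691)
  [-5]  conj(Y_{6,-5})(Ω₁) = (0.173672, 0.000045) ; Y_{6,-5}(Ω₂) = (0.020227, -0.074218) ; Δ = (0.003516, -0.012889)
  [-4]  conj(Y_{6,-4})(Ω₁) = (0.114300, 0.352028) ; Y_{6,-4}(Ω₂) = (-0.153946, -0.172155) ; Δ = (0.043007, -0.073871)
  [-3]  conj(Y_{6,-3})(Ω₁) = (-0.356970, 0.259269) ; Y_{6,-3}(Ω₂) = (-0.426839, 0.066483) ; Δ = (0.135132, -0.134398)
  [-2]  conj(Y_{6,-2})(Ω₁) = (-0.116141, -0.084399) ; Y_{6,-2}(Ω₂) = (-0.174243, 0.389562) ; Δ = (0.053115, -0.030538)
  [-1]  conj(Y_{6,-1})(Ω₁) = (-0.098736, 0.303823) ; Y_{6,-1}(Ω₂) = (-0.006234, -0.009617) ; Δ = (0.003537, -0.000944)
  [+0]  conj(Y_{6,0})(Ω₁) = (-0.247692, -0.000000) ; Y_{6,0}(Ω₂) = (-0.421689, 0.000000) ; Δ = (0.104449, 0.000000)
  [+1]  conj(Y_{6,1})(Ω₁) = (0.098736, 0.303823) ; Y_{6,1}(Ω₂) = (0.006234, -0.009617) ; Δ = (0.003537, 0.000944)
  [+2]  conj(Y_{6,2})(Ω₁) = (-0.116141, 0.084399) ; Y_{6,2}(Ω₂) = (-0.174243, -0.389562) ; Δ = (0.053115, 0.030538)
  [+3]  conj(Y_{6,3})(Ω₁) = (0.356970, 0.259269) ; Y_{6,3}(Ω₂) = (0.426839, 0.066483) ; Δ = (0.135132, 0.134398)
  [+4]  conj(Y_{6,4})(Ω₁) = (0.114300, -0.352028) ; Y_{6,4}(Ω₂) = (-0.153946, 0.172155) ; Δ = (0.043007, 0.073871)
  [+5]  conj(Y_{6,5})(Ω₁) = (-0.173672, 0.000045) ; Y_{6,5}(Ω₂) = (-0.020227, -0.074218) ; Δ = (0.003516, 0.012889)
  [+6]  conj(Y_{6,6})(Ω₁) = (0.014211, 0.043690) ; Y_{6,6}(Ω₂) = (0.014333, 0.004576) ; Δ = (0.000004, 0.000691)
Total Σ_m = (0.581072, -0.000000). Multiply by 0.966644: (0.561690, -0.000000). P_6(cos γ) = 0.561690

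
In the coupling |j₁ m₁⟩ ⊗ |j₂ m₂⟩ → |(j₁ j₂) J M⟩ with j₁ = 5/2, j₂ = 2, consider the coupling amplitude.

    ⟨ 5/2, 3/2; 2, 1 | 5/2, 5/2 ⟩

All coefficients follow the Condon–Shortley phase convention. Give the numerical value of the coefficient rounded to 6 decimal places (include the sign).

triangle: 2!×3!×2!/8! = 24/40320
(j±m)!: 4!×1!×3!×1!×5!×0! = 17280
prefactor² = (2J+1)×Δ×N² = 432/7
  k=1: −1/(1!×1!×0!×2!×3!×0!) = -1/12
Σ = -1/12  ⇒  CG² = 432/7×(-1/12)² = 3/7
CG = −√(3/7) = -0.654654

−√(3/7) = -0.654654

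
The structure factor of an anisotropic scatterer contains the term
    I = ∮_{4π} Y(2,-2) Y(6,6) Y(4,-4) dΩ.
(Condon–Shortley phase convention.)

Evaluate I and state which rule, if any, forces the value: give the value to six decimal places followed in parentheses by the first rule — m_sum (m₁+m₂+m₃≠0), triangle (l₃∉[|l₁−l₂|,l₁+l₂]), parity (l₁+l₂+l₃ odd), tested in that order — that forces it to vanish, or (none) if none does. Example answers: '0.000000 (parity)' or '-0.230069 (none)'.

0.353849 (none)

m-sum 0 ✓  L=12 even ✓  4≤4≤8 ✓
Π(2lᵢ+1) = 5×13×9 = 585
triangle coeff Δ(2,6,4) = 1/6435
Σ_t [2,2]: t=2:+1/2304 = 1/2304
(3j)²=5/143 [(2 6 4; 0 0 0)], sign=+1
Σ_t [4,4]: t=4:+1/967680 = 1/967680
(3j)²=1/13 [(2 6 4; -2 6 -4)], sign=+1
⇒ 4πI² = 225/143
I = (+1)√(225/143/(4π)) = 0.35384927
No selection rule forces the value: the integral is nonzero (none).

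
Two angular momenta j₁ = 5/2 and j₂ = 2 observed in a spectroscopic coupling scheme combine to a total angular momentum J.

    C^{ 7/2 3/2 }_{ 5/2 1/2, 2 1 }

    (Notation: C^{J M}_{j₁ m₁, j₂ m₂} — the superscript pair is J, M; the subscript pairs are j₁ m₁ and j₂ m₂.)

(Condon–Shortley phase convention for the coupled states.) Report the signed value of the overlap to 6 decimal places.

triangle: 1!×4!×3!/9! = 144/362880
(j±m)!: 3!×2!×3!×1!×5!×2! = 17280
prefactor² = (2J+1)×Δ×N² = 384/7
  k=0: +1/(0!×1!×2!×3!×2!×0!) = 1/24
  k=1: −1/(1!×0!×1!×2!×3!×1!) = -1/12
Σ = -1/24  ⇒  CG² = 384/7×(-1/24)² = 2/21
CG = −√(2/21) = -0.308607

−√(2/21) = -0.308607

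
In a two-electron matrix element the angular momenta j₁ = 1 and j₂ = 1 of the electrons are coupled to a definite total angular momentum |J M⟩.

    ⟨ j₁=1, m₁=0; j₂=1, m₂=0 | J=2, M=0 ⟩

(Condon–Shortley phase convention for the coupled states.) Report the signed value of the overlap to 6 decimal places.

+√(2/3) = +0.816497

j₁+j₂−J=0  J+j₁−j₂=2  J−j₁+j₂=2  j₁+j₂+J+1=5
(j₁±m₁, j₂±m₂, J±M) = (1,1,1,1,2,2)
P² = 2/3
sum k=0..0:
  [0] +1/1 = 1
S = 1
C² = P²·S² = 2/3 ; C = +0.816497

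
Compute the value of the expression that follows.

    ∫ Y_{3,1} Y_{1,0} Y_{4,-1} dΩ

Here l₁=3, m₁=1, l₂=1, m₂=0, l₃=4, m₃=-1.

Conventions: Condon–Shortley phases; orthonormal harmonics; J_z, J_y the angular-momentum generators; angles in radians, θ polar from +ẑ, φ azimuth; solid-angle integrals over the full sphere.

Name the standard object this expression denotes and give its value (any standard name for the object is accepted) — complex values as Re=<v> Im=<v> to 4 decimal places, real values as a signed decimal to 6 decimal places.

Gaunt coefficient, -0.238414

This is a Gaunt coefficient — the integral of a triple product of spherical harmonics over the sphere.
Rules hold: Σm=0, L=8 even, 2≤4≤4.
N = 7·3·9 = 189
Δ = 0!·6!·2!/9! = 1/252
Racah Σ t=0..0: t=0:+1/36 = 1/36
⇒ 3j(3 1 4; 0 0 0)² = 4/63, sgn +1
Racah Σ t=0..0: t=0:+1/48 = 1/48
⇒ 3j(3 1 4; 1 0 -1)² = 5/84, sgn -1
4πI² = N·(3j₀)²·(3jₘ)² = 5/7
I = -1·√(0.714286/4π) = -0.23841361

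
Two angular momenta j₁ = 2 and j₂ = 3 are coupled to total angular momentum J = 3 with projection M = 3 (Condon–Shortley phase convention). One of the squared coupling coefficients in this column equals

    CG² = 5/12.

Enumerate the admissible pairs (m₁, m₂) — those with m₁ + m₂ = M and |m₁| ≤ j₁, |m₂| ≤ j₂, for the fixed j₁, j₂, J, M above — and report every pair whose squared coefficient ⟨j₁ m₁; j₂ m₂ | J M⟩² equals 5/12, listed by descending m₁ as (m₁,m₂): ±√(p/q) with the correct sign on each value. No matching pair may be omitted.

(1,2): −√(5/12); (0,3): +√(5/12)

Admissible pairs with m₁+m₂ = M = 3: (0,3), (1,2), (2,1)
  (m₁,m₂)=(2,1): CG² = 1/6, CG = +√(1/6)
  (m₁,m₂)=(1,2): CG² = 5/12, CG = −√(5/12)   ← matches the target
  (m₁,m₂)=(0,3): CG² = 5/12, CG = +√(5/12)   ← matches the target
Pairs with CG² = 5/12: (1,2): −√(5/12); (0,3): +√(5/12)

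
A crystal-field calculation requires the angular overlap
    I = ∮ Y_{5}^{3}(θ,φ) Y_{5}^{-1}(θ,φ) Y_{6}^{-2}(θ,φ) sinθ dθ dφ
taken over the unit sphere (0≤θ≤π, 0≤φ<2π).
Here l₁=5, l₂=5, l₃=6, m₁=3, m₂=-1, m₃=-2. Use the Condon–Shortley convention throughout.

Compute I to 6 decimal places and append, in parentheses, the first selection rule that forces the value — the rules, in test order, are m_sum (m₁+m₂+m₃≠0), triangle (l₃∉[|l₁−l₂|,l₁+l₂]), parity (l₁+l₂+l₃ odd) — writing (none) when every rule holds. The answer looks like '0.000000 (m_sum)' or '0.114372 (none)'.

Checks pass: Σm=0; 16 even; l₃=6∈[0,10].
(2·5+1)(2·5+1)(2·6+1) = 1573
Δ: 4! 6! 6! / 17! → 1/28588560
sum: t=0:+1/345600 t=1:−1/13824 t=2:+1/5184 t=3:−1/13824 t=4:+1/345600 = 7/129600
3j²(5 5 6; 0 0 0) = Δ·Π!·Σ² = 80/7293  (sign +1)
sum: t=0:+1/55296 t=1:−1/25920 t=2:+1/138240 = -11/829440
3j²(5 5 6; 3 -1 -2) = Δ·Π!·Σ² = 11/1326  (sign -1)
combine: 4πI² = 1573·80/7293·11/1326 = 4840/33813
take √, sign -1: I = -0.10672739
No selection rule forces the value: the integral is nonzero (none).

-0.106727 (none)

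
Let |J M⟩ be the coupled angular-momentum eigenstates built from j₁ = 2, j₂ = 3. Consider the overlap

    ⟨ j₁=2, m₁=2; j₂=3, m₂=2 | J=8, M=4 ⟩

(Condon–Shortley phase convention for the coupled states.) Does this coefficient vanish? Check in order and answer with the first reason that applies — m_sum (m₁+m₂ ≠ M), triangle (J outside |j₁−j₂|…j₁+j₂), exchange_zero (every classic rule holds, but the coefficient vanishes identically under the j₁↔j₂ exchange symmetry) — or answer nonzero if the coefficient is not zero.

m-sum: m₁+m₂ = 2+2 = 4, M = 4  ✓
triangle: need |j₁−j₂| ≤ J ≤ j₁+j₂, i.e. J ∈ [1, 5]; J = 8 is outside ✗ ⇒ coefficient is 0

triangle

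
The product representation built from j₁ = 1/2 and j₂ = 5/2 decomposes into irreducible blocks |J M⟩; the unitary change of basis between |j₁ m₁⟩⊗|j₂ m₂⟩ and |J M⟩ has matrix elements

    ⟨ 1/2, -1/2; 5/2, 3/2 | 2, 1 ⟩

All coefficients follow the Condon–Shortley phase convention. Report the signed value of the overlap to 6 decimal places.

j₁+j₂−J=1  J+j₁−j₂=0  J−j₁+j₂=4  j₁+j₂+J+1=6
(j₁±m₁, j₂±m₂, J±M) = (0,1,4,1,3,1)
P² = 24
sum k=1..1:
  [1] −1/6 = -1/6
S = -1/6
C² = P²·S² = 2/3 ; C = -0.816497

-0.816497  (= −√(2/3))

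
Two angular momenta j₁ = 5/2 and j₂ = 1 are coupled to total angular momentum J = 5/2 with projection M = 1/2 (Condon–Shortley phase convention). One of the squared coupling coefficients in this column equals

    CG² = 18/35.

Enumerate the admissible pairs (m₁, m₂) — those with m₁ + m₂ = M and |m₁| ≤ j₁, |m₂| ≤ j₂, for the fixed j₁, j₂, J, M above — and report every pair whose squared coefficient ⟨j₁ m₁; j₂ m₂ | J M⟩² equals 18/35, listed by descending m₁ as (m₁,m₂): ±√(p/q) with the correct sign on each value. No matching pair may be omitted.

(-1/2,1): −√(18/35)

Admissible pairs with m₁+m₂ = M = 1/2: (-1/2,1), (1/2,0), (3/2,-1)
  (m₁,m₂)=(3/2,-1): CG² = 16/35, CG = +√(16/35)
  (m₁,m₂)=(1/2,0): CG² = 1/35, CG = +√(1/35)
  (m₁,m₂)=(-1/2,1): CG² = 18/35, CG = −√(18/35)   ← matches the target
Pairs with CG² = 18/35: (-1/2,1): −√(18/35)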